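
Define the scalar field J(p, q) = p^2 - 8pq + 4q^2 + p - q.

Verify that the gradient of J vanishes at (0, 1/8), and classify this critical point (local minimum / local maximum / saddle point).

saddle point

∇J = (2p - 8q + 1, -8p + 8q - 1); substituting (0, 1/8) gives ∇J = (0, 0), so (0, 1/8) is indeed a critical point.
The Hessian of J is constant: H = [[2, -8], [-8, 8]].
det(H) = 2·8 − (-8)² = -48.
Since det(H) < 0, H is indefinite and the critical point is a saddle point.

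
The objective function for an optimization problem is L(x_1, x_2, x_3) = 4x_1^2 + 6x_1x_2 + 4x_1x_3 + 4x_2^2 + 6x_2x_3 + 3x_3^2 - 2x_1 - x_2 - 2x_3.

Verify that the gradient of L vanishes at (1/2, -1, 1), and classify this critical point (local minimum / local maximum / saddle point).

local minimum

∇L = (8x_1 + 6x_2 + 4x_3 - 2, 6x_1 + 8x_2 + 6x_3 - 1, 4x_1 + 6x_2 + 6x_3 - 2); substituting (1/2, -1, 1) gives ∇L = (0, 0, 0), so (1/2, -1, 1) is indeed a critical point.
The Hessian is constant: H = [[8, 6, 4], [6, 8, 6], [4, 6, 6]].
Leading principal minors: Δ₁ = 8, Δ₂ = 28, Δ₃ = 40.
All leading minors are positive, so H is positive definite: a local minimum.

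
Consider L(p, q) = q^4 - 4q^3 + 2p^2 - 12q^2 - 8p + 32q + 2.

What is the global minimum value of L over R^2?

L(p,q) separates as A(p) + B(q) + 2, so its minimum is min A + min B + 2.
A'(p) = 4p - 8 vanishes at p ∈ {2}; B'(q) = 4(q - 4)(q - 1)(q + 2) vanishes at q ∈ {-2, 1, 4}.
Local minima of A (where A''>0): A(2)=-8. Local minima of B: B(-2)=-64, B(4)=-64.
So the global minimum of L is A(2) + B(-2) + 2 = -8 − 64 + 2 = -70, attained at (2, -2).

-70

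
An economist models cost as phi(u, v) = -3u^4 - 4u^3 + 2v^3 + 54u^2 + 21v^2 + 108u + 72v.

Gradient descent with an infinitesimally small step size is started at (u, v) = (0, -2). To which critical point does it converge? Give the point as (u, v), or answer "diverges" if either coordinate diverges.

(-1, -3)

phi is separable, so gradient descent decouples: u follows -∂phi/∂u, v follows -∂phi/∂v.
∂phi/∂u = -12(u - 3)(u + 1)(u + 3); at u=0 this is 108, so u decreases.
∂phi/∂v = 6(v + 3)(v + 4); at v=-2 this is 12, so v decreases.
u converges to its nearest critical value -1 (a local min of the u-part); v converges to -3. The iterate converges to (-1, -3).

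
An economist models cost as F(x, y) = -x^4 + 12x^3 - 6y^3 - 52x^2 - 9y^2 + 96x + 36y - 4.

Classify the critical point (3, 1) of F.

The mixed partial ∂²F/∂x∂y is 0, so the Hessian at any point is diag(F_xx, F_yy) = diag(4(-3x^2 + 18x - 26), -18(2y + 1)).
At (3, 1): H = diag(4, -54).
The eigenvalues have opposite signs, so H is indefinite: a saddle point.

saddle point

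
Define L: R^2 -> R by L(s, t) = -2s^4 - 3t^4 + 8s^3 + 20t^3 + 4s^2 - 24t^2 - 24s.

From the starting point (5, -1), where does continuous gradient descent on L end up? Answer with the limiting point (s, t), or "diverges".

L is separable, so gradient descent decouples: s follows -∂L/∂s, t follows -∂L/∂t.
∂L/∂s = -8(s - 3)(s - 1)(s + 1); at s=5 this is -384, so s increases.
∂L/∂t = -12t(t - 4)(t - 1); at t=-1 this is 120, so t decreases.
The s-coordinate has no critical point in that direction and runs off to infinity.

diverges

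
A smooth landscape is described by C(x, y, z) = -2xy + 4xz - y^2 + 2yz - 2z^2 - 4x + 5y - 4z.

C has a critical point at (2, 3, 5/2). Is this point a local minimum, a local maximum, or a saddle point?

saddle point

The Hessian is constant: H = [[0, -2, 4], [-2, -2, 2], [4, 2, -4]].
Leading principal minors: Δ₁ = 0, Δ₂ = -4, Δ₃ = 16.
The minors fit neither the all-positive nor the alternating-sign pattern, so H is indefinite: a saddle point.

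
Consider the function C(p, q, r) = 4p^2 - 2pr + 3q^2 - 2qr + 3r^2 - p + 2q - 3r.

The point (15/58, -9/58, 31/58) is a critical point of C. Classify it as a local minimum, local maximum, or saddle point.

The Hessian is constant: H = [[8, 0, -2], [0, 6, -2], [-2, -2, 6]].
Leading principal minors: Δ₁ = 8, Δ₂ = 48, Δ₃ = 232.
All leading minors are positive, so H is positive definite: a local minimum.

local minimum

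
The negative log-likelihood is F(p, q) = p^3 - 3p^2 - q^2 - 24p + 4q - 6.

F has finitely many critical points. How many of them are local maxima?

F separates as a function of p plus a function of q, so ∇F=0 decouples.
∂F/∂p = 3(p - 4)(p + 2) = 0 at p ∈ {-2, 4}; ∂F/∂q = -2(q - 2) = 0 at q ∈ {2}.
The Hessian is diagonal: diag(F_pp, F_qq). Second derivatives: F_pp(-2)=-18, F_pp(4)=18; F_qq(2)=-2.
Local maxima occur where both diagonal entries negative: (-2, 2). Count: 1.

1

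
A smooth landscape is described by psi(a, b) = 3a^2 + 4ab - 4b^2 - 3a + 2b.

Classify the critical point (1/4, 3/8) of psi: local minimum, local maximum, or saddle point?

The Hessian of psi is constant: H = [[6, 4], [4, -8]].
det(H) = 6·(-8) − 4² = -64.
Since det(H) < 0, H is indefinite and the critical point is a saddle point.

saddle point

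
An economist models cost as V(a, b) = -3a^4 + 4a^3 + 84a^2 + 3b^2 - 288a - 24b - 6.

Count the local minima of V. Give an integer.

1

V separates as a function of a plus a function of b, so ∇V=0 decouples.
∂V/∂a = -12(a - 3)(a - 2)(a + 4) = 0 at a ∈ {-4, 2, 3}; ∂V/∂b = 6(b - 4) = 0 at b ∈ {4}.
The Hessian is diagonal: diag(V_aa, V_bb). Second derivatives: V_aa(-4)=-504, V_aa(2)=72, V_aa(3)=-84; V_bb(4)=6.
Local minima occur where both diagonal entries positive: (2, 4). Count: 1.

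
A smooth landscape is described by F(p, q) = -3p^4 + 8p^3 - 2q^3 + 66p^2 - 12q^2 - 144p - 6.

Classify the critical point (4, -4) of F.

The mixed partial ∂²F/∂p∂q is 0, so the Hessian at any point is diag(F_pp, F_qq) = diag(12(-3p^2 + 4p + 11), -12(q + 2)).
At (4, -4): H = diag(-252, 24).
The eigenvalues have opposite signs, so H is indefinite: a saddle point.

saddle point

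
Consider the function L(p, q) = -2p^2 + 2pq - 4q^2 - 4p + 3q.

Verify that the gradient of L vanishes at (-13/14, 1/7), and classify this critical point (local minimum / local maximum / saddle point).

local maximum

∇L = (-4p + 2q - 4, 2p - 8q + 3); substituting (-13/14, 1/7) gives ∇L = (0, 0), so (-13/14, 1/7) is indeed a critical point.
The Hessian of L is constant: H = [[-4, 2], [2, -8]].
det(H) = (-4)·(-8) − 2² = 28.
det(H) > 0 and tr(H) = -12 < 0, so H is negative definite and the point is a local maximum.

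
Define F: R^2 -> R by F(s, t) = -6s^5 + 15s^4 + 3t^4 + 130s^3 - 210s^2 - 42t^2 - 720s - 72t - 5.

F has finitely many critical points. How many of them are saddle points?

6

F separates as a function of s plus a function of t, so ∇F=0 decouples.
∂F/∂s = -30(s - 4)(s - 2)(s + 1)(s + 3) = 0 at s ∈ {-3, -1, 2, 4}; ∂F/∂t = 12(t - 3)(t + 1)(t + 2) = 0 at t ∈ {-2, -1, 3}.
The Hessian is diagonal: diag(F_ss, F_tt). Second derivatives: F_ss(-3)=2100, F_ss(-1)=-900, F_ss(2)=900, F_ss(4)=-2100; F_tt(-2)=60, F_tt(-1)=-48, F_tt(3)=240.
Saddle points occur where the two diagonal entries have opposite signs: (-3, -1), (-1, -2), (-1, 3), (2, -1), (4, -2), (4, 3). Count: 6.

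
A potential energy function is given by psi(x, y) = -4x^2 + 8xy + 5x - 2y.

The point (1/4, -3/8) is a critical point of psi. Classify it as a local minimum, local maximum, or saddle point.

The Hessian of psi is constant: H = [[-8, 8], [8, 0]].
det(H) = (-8)·0 − 8² = -64.
Since det(H) < 0, H is indefinite and the critical point is a saddle point.

saddle point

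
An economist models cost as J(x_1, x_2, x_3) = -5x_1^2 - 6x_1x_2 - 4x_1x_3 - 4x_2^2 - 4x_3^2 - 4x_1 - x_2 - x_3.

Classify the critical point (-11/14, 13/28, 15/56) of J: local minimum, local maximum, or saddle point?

local maximum

The Hessian is constant: H = [[-10, -6, -4], [-6, -8, 0], [-4, 0, -8]].
Leading principal minors: Δ₁ = -10, Δ₂ = 44, Δ₃ = -224.
The minors alternate sign starting negative (−, +, −), so H is negative definite: a local maximum.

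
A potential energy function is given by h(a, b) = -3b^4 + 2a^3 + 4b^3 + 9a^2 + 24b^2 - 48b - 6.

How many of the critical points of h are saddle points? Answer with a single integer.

h separates as a function of a plus a function of b, so ∇h=0 decouples.
∂h/∂a = 6a(a + 3) = 0 at a ∈ {-3, 0}; ∂h/∂b = -12(b - 2)(b - 1)(b + 2) = 0 at b ∈ {-2, 1, 2}.
The Hessian is diagonal: diag(h_aa, h_bb). Second derivatives: h_aa(-3)=-18, h_aa(0)=18; h_bb(-2)=-144, h_bb(1)=36, h_bb(2)=-48.
Saddle points occur where the two diagonal entries have opposite signs: (-3, 1), (0, -2), (0, 2). Count: 3.

3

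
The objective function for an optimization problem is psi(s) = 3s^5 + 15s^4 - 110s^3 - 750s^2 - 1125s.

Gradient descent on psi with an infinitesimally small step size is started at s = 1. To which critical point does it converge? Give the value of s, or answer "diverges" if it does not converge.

psi'(s) = 15(s - 5)(s + 1)(s + 3)(s + 5), so psi'(1) = -2880.
Gradient descent moves in the -psi' direction, i.e. s is increasing.
The nearest critical point in that direction is s = 5, where psi'' = 7200 > 0 (a local minimum). The iterate converges there.

5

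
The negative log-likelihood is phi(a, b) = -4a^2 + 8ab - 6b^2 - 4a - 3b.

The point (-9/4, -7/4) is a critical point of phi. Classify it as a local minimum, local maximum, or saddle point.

The Hessian of phi is constant: H = [[-8, 8], [8, -12]].
det(H) = (-8)·(-12) − 8² = 32.
det(H) > 0 and tr(H) = -20 < 0, so H is negative definite and the point is a local maximum.

local maximum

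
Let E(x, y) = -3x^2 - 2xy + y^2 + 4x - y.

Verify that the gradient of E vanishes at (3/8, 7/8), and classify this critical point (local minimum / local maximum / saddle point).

saddle point

∇E = (-6x - 2y + 4, -2x + 2y - 1); substituting (3/8, 7/8) gives ∇E = (0, 0), so (3/8, 7/8) is indeed a critical point.
The Hessian of E is constant: H = [[-6, -2], [-2, 2]].
det(H) = (-6)·2 − (-2)² = -16.
Since det(H) < 0, H is indefinite and the critical point is a saddle point.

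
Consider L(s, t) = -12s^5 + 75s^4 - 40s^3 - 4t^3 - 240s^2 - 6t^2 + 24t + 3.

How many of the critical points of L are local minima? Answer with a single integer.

L separates as a function of s plus a function of t, so ∇L=0 decouples.
∂L/∂s = -60s(s - 4)(s - 2)(s + 1) = 0 at s ∈ {-1, 0, 2, 4}; ∂L/∂t = -12(t - 1)(t + 2) = 0 at t ∈ {-2, 1}.
The Hessian is diagonal: diag(L_ss, L_tt). Second derivatives: L_ss(-1)=900, L_ss(0)=-480, L_ss(2)=720, L_ss(4)=-2400; L_tt(-2)=36, L_tt(1)=-36.
Local minima occur where both diagonal entries positive: (-1, -2), (2, -2). Count: 2.

2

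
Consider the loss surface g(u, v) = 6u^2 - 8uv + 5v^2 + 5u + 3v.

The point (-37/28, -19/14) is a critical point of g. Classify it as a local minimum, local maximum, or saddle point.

local minimum

The Hessian of g is constant: H = [[12, -8], [-8, 10]].
det(H) = 12·10 − (-8)² = 56.
det(H) > 0 and tr(H) = 22 > 0, so H is positive definite and the point is a local minimum.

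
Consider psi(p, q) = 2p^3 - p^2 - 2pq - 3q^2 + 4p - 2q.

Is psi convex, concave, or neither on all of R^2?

neither

The term 2p^3 is cubic, so the Hessian is not constant.
∂²psi/∂p² = 12p - 2, which takes both signs as p varies (negative for sufficiently negative p). A diagonal entry of the Hessian changing sign means the Hessian is neither positive- nor negative-semidefinite on all of R^2.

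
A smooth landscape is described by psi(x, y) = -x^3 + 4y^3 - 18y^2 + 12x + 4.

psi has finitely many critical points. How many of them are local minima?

psi separates as a function of x plus a function of y, so ∇psi=0 decouples.
∂psi/∂x = -3(x - 2)(x + 2) = 0 at x ∈ {-2, 2}; ∂psi/∂y = 12y(y - 3) = 0 at y ∈ {0, 3}.
The Hessian is diagonal: diag(psi_xx, psi_yy). Second derivatives: psi_xx(-2)=12, psi_xx(2)=-12; psi_yy(0)=-36, psi_yy(3)=36.
Local minima occur where both diagonal entries positive: (-2, 3). Count: 1.

1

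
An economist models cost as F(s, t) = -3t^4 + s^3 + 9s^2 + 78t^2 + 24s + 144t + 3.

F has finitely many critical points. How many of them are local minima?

F separates as a function of s plus a function of t, so ∇F=0 decouples.
∂F/∂s = 3(s + 2)(s + 4) = 0 at s ∈ {-4, -2}; ∂F/∂t = -12(t - 4)(t + 1)(t + 3) = 0 at t ∈ {-3, -1, 4}.
The Hessian is diagonal: diag(F_ss, F_tt). Second derivatives: F_ss(-4)=-6, F_ss(-2)=6; F_tt(-3)=-168, F_tt(-1)=120, F_tt(4)=-420.
Local minima occur where both diagonal entries positive: (-2, -1). Count: 1.

1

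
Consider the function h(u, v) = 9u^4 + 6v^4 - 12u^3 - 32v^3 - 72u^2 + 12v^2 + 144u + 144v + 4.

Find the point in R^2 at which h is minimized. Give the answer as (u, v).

h(u,v) separates as P(u) + Q(v) + 4, so its minimum is min P + min Q + 4.
P'(u) = 36(u - 2)(u - 1)(u + 2) vanishes at u ∈ {-2, 1, 2}; Q'(v) = 24(v - 3)(v - 2)(v + 1) vanishes at v ∈ {-1, 2, 3}.
Local minima of P (where P''>0): P(-2)=-336, P(2)=48. Local minima of Q: Q(-1)=-94, Q(3)=162.
So the global minimum of h is P(-2) + Q(-1) + 4 = -336 − 94 + 4 = -426, attained at (-2, -1).

(-2, -1)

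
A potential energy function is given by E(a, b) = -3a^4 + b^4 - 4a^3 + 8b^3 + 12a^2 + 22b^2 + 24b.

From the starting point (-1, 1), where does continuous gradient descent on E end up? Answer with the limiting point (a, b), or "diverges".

E is separable, so gradient descent decouples: a follows -∂E/∂a, b follows -∂E/∂b.
∂E/∂a = -12a(a - 1)(a + 2); at a=-1 this is -24, so a increases.
∂E/∂b = 4(b + 1)(b + 2)(b + 3); at b=1 this is 96, so b decreases.
a converges to its nearest critical value 0 (a local min of the a-part); b converges to -1. The iterate converges to (0, -1).

(0, -1)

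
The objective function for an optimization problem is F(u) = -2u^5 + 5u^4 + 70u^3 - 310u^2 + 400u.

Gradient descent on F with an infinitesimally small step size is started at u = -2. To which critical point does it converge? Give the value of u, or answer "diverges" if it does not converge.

F'(u) = -10(u - 4)(u - 2)(u - 1)(u + 5), so F'(-2) = 2160.
Gradient descent moves in the -F' direction, i.e. u is decreasing.
The nearest critical point in that direction is u = -5, where F'' = 3780 > 0 (a local minimum). The iterate converges there.

-5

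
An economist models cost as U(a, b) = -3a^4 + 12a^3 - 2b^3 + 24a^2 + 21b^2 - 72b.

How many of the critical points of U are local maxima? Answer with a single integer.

2

U separates as a function of a plus a function of b, so ∇U=0 decouples.
∂U/∂a = -12a(a - 4)(a + 1) = 0 at a ∈ {-1, 0, 4}; ∂U/∂b = -6(b - 4)(b - 3) = 0 at b ∈ {3, 4}.
The Hessian is diagonal: diag(U_aa, U_bb). Second derivatives: U_aa(-1)=-60, U_aa(0)=48, U_aa(4)=-240; U_bb(3)=6, U_bb(4)=-6.
Local maxima occur where both diagonal entries negative: (-1, 4), (4, 4). Count: 2.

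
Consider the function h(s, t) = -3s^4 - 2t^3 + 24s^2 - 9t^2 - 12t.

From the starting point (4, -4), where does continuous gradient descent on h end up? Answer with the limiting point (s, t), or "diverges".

h is separable, so gradient descent decouples: s follows -∂h/∂s, t follows -∂h/∂t.
∂h/∂s = -12s(s - 2)(s + 2); at s=4 this is -576, so s increases.
∂h/∂t = -6(t + 1)(t + 2); at t=-4 this is -36, so t increases.
The s-coordinate has no critical point in that direction and runs off to infinity.

diverges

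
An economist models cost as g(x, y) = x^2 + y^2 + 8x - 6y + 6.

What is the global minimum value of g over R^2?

-19

g(x,y) separates as P(x) + Q(y) + 6, so its minimum is min P + min Q + 6.
P'(x) = 2x + 8 vanishes at x ∈ {-4}; Q'(y) = 2y - 6 vanishes at y ∈ {3}.
Local minima of P (where P''>0): P(-4)=-16. Local minima of Q: Q(3)=-9.
So the global minimum of g is P(-4) + Q(3) + 6 = -16 − 9 + 6 = -19, attained at (-4, 3).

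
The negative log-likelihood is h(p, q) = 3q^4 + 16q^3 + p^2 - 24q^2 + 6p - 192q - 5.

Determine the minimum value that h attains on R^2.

h(p,q) separates as A(p) + B(q) − 5, so its minimum is min A + min B − 5.
A'(p) = 2p + 6 vanishes at p ∈ {-3}; B'(q) = 12(q - 2)(q + 2)(q + 4) vanishes at q ∈ {-4, -2, 2}.
Local minima of A (where A''>0): A(-3)=-9. Local minima of B: B(-4)=128, B(2)=-304.
So the global minimum of h is A(-3) + B(2) − 5 = -9 − 304 − 5 = -318, attained at (-3, 2).

-318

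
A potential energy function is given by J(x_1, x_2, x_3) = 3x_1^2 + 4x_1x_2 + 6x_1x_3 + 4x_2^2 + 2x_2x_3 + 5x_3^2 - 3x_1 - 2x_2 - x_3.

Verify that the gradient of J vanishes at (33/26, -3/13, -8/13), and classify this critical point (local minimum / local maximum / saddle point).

∇J = (6x_1 + 4x_2 + 6x_3 - 3, 4x_1 + 8x_2 + 2x_3 - 2, 6x_1 + 2x_2 + 10x_3 - 1); substituting (33/26, -3/13, -8/13) gives ∇J = (0, 0, 0), so (33/26, -3/13, -8/13) is indeed a critical point.
The Hessian is constant: H = [[6, 4, 6], [4, 8, 2], [6, 2, 10]].
Leading principal minors: Δ₁ = 6, Δ₂ = 32, Δ₃ = 104.
All leading minors are positive, so H is positive definite: a local minimum.

local minimum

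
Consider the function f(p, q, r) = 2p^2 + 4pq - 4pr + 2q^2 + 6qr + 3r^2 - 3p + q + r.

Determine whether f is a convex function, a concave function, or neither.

f is quadratic, so its Hessian is the constant matrix H = [[4, 4, -4], [4, 4, 6], [-4, 6, 6]].
Leading principal minors: 4, 0, -400.
Neither pattern holds ⇒ H is indefinite ⇒ neither convex nor concave.

neither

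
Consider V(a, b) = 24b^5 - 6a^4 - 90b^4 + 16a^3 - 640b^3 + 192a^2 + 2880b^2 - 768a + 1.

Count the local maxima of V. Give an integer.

4

V separates as a function of a plus a function of b, so ∇V=0 decouples.
∂V/∂a = -24(a - 4)(a - 2)(a + 4) = 0 at a ∈ {-4, 2, 4}; ∂V/∂b = 120b(b - 4)(b - 3)(b + 4) = 0 at b ∈ {-4, 0, 3, 4}.
The Hessian is diagonal: diag(V_aa, V_bb). Second derivatives: V_aa(-4)=-1152, V_aa(2)=288, V_aa(4)=-384; V_bb(-4)=-26880, V_bb(0)=5760, V_bb(3)=-2520, V_bb(4)=3840.
Local maxima occur where both diagonal entries negative: (-4, -4), (-4, 3), (4, -4), (4, 3). Count: 4.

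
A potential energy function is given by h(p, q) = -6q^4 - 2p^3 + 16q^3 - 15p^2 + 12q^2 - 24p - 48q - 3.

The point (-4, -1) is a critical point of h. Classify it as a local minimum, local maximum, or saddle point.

The mixed partial ∂²h/∂p∂q is 0, so the Hessian at any point is diag(h_pp, h_qq) = diag(-6(2p + 5), 24(-3q^2 + 4q + 1)).
At (-4, -1): H = diag(18, -144).
The eigenvalues have opposite signs, so H is indefinite: a saddle point.

saddle point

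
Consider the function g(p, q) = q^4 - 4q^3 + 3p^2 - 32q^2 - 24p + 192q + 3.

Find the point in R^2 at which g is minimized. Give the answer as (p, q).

g(p,q) separates as A(p) + B(q) + 3, so its minimum is min A + min B + 3.
A'(p) = 6p - 24 vanishes at p ∈ {4}; B'(q) = 4(q - 4)(q - 3)(q + 4) vanishes at q ∈ {-4, 3, 4}.
Local minima of A (where A''>0): A(4)=-48. Local minima of B: B(-4)=-768, B(4)=256.
So the global minimum of g is A(4) + B(-4) + 3 = -48 − 768 + 3 = -813, attained at (4, -4).

(4, -4)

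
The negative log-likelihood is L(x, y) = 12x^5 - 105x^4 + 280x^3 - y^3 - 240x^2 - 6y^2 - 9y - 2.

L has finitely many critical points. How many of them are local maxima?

L separates as a function of x plus a function of y, so ∇L=0 decouples.
∂L/∂x = 60x(x - 4)(x - 2)(x - 1) = 0 at x ∈ {0, 1, 2, 4}; ∂L/∂y = -3(y + 1)(y + 3) = 0 at y ∈ {-3, -1}.
The Hessian is diagonal: diag(L_xx, L_yy). Second derivatives: L_xx(0)=-480, L_xx(1)=180, L_xx(2)=-240, L_xx(4)=1440; L_yy(-3)=6, L_yy(-1)=-6.
Local maxima occur where both diagonal entries negative: (0, -1), (2, -1). Count: 2.

2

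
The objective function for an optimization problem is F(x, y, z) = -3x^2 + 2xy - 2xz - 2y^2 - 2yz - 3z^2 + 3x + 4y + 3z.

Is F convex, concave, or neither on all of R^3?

F is quadratic, so its Hessian is the constant matrix H = [[-6, 2, -2], [2, -4, -2], [-2, -2, -6]].
Leading principal minors: -6, 20, -64.
Signs alternate −, +, − ⇒ H ≺ 0 ⇒ concave.

concave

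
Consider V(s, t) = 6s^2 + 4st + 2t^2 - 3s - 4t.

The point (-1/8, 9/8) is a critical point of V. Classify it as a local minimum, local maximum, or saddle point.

local minimum

The Hessian of V is constant: H = [[12, 4], [4, 4]].
det(H) = 12·4 − 4² = 32.
det(H) > 0 and tr(H) = 16 > 0, so H is positive definite and the point is a local minimum.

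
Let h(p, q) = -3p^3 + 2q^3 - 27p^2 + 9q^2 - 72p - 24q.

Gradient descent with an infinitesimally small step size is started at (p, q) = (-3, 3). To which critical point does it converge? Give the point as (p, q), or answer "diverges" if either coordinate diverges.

(-4, 1)

h is separable, so gradient descent decouples: p follows -∂h/∂p, q follows -∂h/∂q.
∂h/∂p = -9(p + 2)(p + 4); at p=-3 this is 9, so p decreases.
∂h/∂q = 6(q - 1)(q + 4); at q=3 this is 84, so q decreases.
p converges to its nearest critical value -4 (a local min of the p-part); q converges to 1. The iterate converges to (-4, 1).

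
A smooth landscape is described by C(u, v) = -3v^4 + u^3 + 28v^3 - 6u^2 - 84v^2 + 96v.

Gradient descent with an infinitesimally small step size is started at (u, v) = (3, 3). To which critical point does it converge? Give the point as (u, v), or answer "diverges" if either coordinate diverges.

(4, 2)

C is separable, so gradient descent decouples: u follows -∂C/∂u, v follows -∂C/∂v.
∂C/∂u = 3u(u - 4); at u=3 this is -9, so u increases.
∂C/∂v = -12(v - 4)(v - 2)(v - 1); at v=3 this is 24, so v decreases.
u converges to its nearest critical value 4 (a local min of the u-part); v converges to 2. The iterate converges to (4, 2).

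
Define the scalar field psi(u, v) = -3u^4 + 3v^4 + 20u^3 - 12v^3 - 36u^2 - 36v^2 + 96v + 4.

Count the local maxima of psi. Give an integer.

2

psi separates as a function of u plus a function of v, so ∇psi=0 decouples.
∂psi/∂u = -12u(u - 3)(u - 2) = 0 at u ∈ {0, 2, 3}; ∂psi/∂v = 12(v - 4)(v - 1)(v + 2) = 0 at v ∈ {-2, 1, 4}.
The Hessian is diagonal: diag(psi_uu, psi_vv). Second derivatives: psi_uu(0)=-72, psi_uu(2)=24, psi_uu(3)=-36; psi_vv(-2)=216, psi_vv(1)=-108, psi_vv(4)=216.
Local maxima occur where both diagonal entries negative: (0, 1), (3, 1). Count: 2.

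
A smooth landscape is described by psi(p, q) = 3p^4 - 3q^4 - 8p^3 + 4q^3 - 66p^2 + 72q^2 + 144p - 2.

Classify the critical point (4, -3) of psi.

The mixed partial ∂²psi/∂p∂q is 0, so the Hessian at any point is diag(psi_pp, psi_qq) = diag(12(3p^2 - 4p - 11), 12(-3q^2 + 2q + 12)).
At (4, -3): H = diag(252, -252).
The eigenvalues have opposite signs, so H is indefinite: a saddle point.

saddle point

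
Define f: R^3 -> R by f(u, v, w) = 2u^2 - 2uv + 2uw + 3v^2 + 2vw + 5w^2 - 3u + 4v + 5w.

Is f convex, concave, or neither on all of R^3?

f is quadratic, so its Hessian is the constant matrix H = [[4, -2, 2], [-2, 6, 2], [2, 2, 10]].
Leading principal minors: 4, 20, 144.
All positive ⇒ H ≻ 0 ⇒ convex.

convex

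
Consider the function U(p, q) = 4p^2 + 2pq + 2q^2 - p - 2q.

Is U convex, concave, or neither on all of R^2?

U is quadratic, so its Hessian is the constant matrix H = [[8, 2], [2, 4]].
det(H) = 28, tr(H) = 12.
det(H) > 0 and tr(H) > 0, so H is positive definite everywhere: convex.

convex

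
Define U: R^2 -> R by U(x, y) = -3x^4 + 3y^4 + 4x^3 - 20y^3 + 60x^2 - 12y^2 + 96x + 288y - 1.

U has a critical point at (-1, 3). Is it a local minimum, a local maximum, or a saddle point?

The mixed partial ∂²U/∂x∂y is 0, so the Hessian at any point is diag(U_xx, U_yy) = diag(12(-3x^2 + 2x + 10), 12(3y^2 - 10y - 2)).
At (-1, 3): H = diag(60, -60).
The eigenvalues have opposite signs, so H is indefinite: a saddle point.

saddle point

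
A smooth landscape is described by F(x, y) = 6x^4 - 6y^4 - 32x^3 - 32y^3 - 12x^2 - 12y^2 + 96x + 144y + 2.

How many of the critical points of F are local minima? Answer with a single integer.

F separates as a function of x plus a function of y, so ∇F=0 decouples.
∂F/∂x = 24(x - 4)(x - 1)(x + 1) = 0 at x ∈ {-1, 1, 4}; ∂F/∂y = -24(y - 1)(y + 2)(y + 3) = 0 at y ∈ {-3, -2, 1}.
The Hessian is diagonal: diag(F_xx, F_yy). Second derivatives: F_xx(-1)=240, F_xx(1)=-144, F_xx(4)=360; F_yy(-3)=-96, F_yy(-2)=72, F_yy(1)=-288.
Local minima occur where both diagonal entries positive: (-1, -2), (4, -2). Count: 2.

2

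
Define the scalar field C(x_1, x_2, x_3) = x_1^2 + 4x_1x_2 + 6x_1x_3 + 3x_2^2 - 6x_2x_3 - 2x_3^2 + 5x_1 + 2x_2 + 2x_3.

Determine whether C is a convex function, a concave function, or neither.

neither

C is quadratic, so its Hessian is the constant matrix H = [[2, 4, 6], [4, 6, -6], [6, -6, -4]].
Leading principal minors: 2, -4, -560.
Neither pattern holds ⇒ H is indefinite ⇒ neither convex nor concave.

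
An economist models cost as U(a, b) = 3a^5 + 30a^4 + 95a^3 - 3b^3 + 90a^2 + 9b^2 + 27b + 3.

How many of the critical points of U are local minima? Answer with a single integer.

2

U separates as a function of a plus a function of b, so ∇U=0 decouples.
∂U/∂a = 15a(a + 1)(a + 3)(a + 4) = 0 at a ∈ {-4, -3, -1, 0}; ∂U/∂b = -9(b - 3)(b + 1) = 0 at b ∈ {-1, 3}.
The Hessian is diagonal: diag(U_aa, U_bb). Second derivatives: U_aa(-4)=-180, U_aa(-3)=90, U_aa(-1)=-90, U_aa(0)=180; U_bb(-1)=36, U_bb(3)=-36.
Local minima occur where both diagonal entries positive: (-3, -1), (0, -1). Count: 2.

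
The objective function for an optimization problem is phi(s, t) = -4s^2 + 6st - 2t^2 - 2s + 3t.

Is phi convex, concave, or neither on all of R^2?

phi is quadratic, so its Hessian is the constant matrix H = [[-8, 6], [6, -4]].
det(H) = -4, tr(H) = -12.
det(H) < 0, so H is indefinite: neither convex nor concave.

neither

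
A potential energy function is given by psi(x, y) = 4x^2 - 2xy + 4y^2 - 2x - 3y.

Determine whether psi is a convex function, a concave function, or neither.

convex

psi is quadratic, so its Hessian is the constant matrix H = [[8, -2], [-2, 8]].
det(H) = 60, tr(H) = 16.
det(H) > 0 and tr(H) > 0, so H is positive definite everywhere: convex.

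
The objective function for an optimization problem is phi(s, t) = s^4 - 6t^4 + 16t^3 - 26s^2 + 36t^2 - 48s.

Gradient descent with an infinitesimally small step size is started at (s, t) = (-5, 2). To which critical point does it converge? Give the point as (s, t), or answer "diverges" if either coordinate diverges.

(-3, 0)

phi is separable, so gradient descent decouples: s follows -∂phi/∂s, t follows -∂phi/∂t.
∂phi/∂s = 4(s - 4)(s + 1)(s + 3); at s=-5 this is -288, so s increases.
∂phi/∂t = -24t(t - 3)(t + 1); at t=2 this is 144, so t decreases.
s converges to its nearest critical value -3 (a local min of the s-part); t converges to 0. The iterate converges to (-3, 0).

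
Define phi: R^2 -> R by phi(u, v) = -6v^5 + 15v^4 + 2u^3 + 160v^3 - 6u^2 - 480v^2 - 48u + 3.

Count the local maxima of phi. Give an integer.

phi separates as a function of u plus a function of v, so ∇phi=0 decouples.
∂phi/∂u = 6(u - 4)(u + 2) = 0 at u ∈ {-2, 4}; ∂phi/∂v = -30v(v - 4)(v - 2)(v + 4) = 0 at v ∈ {-4, 0, 2, 4}.
The Hessian is diagonal: diag(phi_uu, phi_vv). Second derivatives: phi_uu(-2)=-36, phi_uu(4)=36; phi_vv(-4)=5760, phi_vv(0)=-960, phi_vv(2)=720, phi_vv(4)=-1920.
Local maxima occur where both diagonal entries negative: (-2, 0), (-2, 4). Count: 2.

2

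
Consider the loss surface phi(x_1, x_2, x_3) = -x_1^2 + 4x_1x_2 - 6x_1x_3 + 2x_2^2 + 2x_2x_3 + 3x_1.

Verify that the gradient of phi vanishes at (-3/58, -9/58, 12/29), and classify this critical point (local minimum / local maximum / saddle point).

saddle point

∇phi = (-2x_1 + 4x_2 - 6x_3 + 3, 4x_1 + 4x_2 + 2x_3, -6x_1 + 2x_2); substituting (-3/58, -9/58, 12/29) gives ∇phi = (0, 0, 0), so (-3/58, -9/58, 12/29) is indeed a critical point.
The Hessian is constant: H = [[-2, 4, -6], [4, 4, 2], [-6, 2, 0]].
Leading principal minors: Δ₁ = -2, Δ₂ = -24, Δ₃ = -232.
The minors fit neither the all-positive nor the alternating-sign pattern, so H is indefinite: a saddle point.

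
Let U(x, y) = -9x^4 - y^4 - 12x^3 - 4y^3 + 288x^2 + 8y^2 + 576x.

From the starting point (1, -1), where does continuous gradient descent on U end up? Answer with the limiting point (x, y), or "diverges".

U is separable, so gradient descent decouples: x follows -∂U/∂x, y follows -∂U/∂y.
∂U/∂x = -36(x - 4)(x + 1)(x + 4); at x=1 this is 1080, so x decreases.
∂U/∂y = -4y(y - 1)(y + 4); at y=-1 this is -24, so y increases.
x converges to its nearest critical value -1 (a local min of the x-part); y converges to 0. The iterate converges to (-1, 0).

(-1, 0)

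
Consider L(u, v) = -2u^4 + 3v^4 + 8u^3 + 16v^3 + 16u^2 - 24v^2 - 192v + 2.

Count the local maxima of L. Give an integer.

2

L separates as a function of u plus a function of v, so ∇L=0 decouples.
∂L/∂u = -8u(u - 4)(u + 1) = 0 at u ∈ {-1, 0, 4}; ∂L/∂v = 12(v - 2)(v + 2)(v + 4) = 0 at v ∈ {-4, -2, 2}.
The Hessian is diagonal: diag(L_uu, L_vv). Second derivatives: L_uu(-1)=-40, L_uu(0)=32, L_uu(4)=-160; L_vv(-4)=144, L_vv(-2)=-96, L_vv(2)=288.
Local maxima occur where both diagonal entries negative: (-1, -2), (4, -2). Count: 2.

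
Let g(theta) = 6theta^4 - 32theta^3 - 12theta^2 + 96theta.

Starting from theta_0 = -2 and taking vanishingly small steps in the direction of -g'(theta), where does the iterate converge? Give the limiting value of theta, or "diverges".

g'(theta) = 24(theta - 4)(theta - 1)(theta + 1), so g'(-2) = -432.
Gradient descent moves in the -g' direction, i.e. theta is increasing.
The nearest critical point in that direction is theta = -1, where g'' = 240 > 0 (a local minimum). The iterate converges there.

-1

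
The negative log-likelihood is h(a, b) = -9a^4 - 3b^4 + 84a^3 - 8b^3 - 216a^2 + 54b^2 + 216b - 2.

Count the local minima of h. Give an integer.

h separates as a function of a plus a function of b, so ∇h=0 decouples.
∂h/∂a = -36a(a - 4)(a - 3) = 0 at a ∈ {0, 3, 4}; ∂h/∂b = -12(b - 3)(b + 2)(b + 3) = 0 at b ∈ {-3, -2, 3}.
The Hessian is diagonal: diag(h_aa, h_bb). Second derivatives: h_aa(0)=-432, h_aa(3)=108, h_aa(4)=-144; h_bb(-3)=-72, h_bb(-2)=60, h_bb(3)=-360.
Local minima occur where both diagonal entries positive: (3, -2). Count: 1.

1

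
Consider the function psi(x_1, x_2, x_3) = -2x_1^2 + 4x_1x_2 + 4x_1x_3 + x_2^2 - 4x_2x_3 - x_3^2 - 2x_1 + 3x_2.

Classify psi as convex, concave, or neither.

psi is quadratic, so its Hessian is the constant matrix H = [[-4, 4, 4], [4, 2, -4], [4, -4, -2]].
Leading principal minors: -4, -24, -48.
Neither pattern holds ⇒ H is indefinite ⇒ neither convex nor concave.

neither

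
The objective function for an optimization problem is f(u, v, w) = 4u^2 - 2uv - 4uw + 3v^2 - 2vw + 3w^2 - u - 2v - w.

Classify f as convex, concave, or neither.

f is quadratic, so its Hessian is the constant matrix H = [[8, -2, -4], [-2, 6, -2], [-4, -2, 6]].
Leading principal minors: 8, 44, 104.
All positive ⇒ H ≻ 0 ⇒ convex.

convex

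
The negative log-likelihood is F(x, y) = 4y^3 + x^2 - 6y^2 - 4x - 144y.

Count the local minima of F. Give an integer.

1

F separates as a function of x plus a function of y, so ∇F=0 decouples.
∂F/∂x = 2(x - 2) = 0 at x ∈ {2}; ∂F/∂y = 12(y - 4)(y + 3) = 0 at y ∈ {-3, 4}.
The Hessian is diagonal: diag(F_xx, F_yy). Second derivatives: F_xx(2)=2; F_yy(-3)=-84, F_yy(4)=84.
Local minima occur where both diagonal entries positive: (2, 4). Count: 1.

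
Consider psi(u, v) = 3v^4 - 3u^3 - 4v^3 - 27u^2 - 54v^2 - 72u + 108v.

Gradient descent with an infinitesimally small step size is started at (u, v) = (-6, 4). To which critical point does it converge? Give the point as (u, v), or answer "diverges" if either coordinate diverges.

psi is separable, so gradient descent decouples: u follows -∂psi/∂u, v follows -∂psi/∂v.
∂psi/∂u = -9(u + 2)(u + 4); at u=-6 this is -72, so u increases.
∂psi/∂v = 12(v - 3)(v - 1)(v + 3); at v=4 this is 252, so v decreases.
u converges to its nearest critical value -4 (a local min of the u-part); v converges to 3. The iterate converges to (-4, 3).

(-4, 3)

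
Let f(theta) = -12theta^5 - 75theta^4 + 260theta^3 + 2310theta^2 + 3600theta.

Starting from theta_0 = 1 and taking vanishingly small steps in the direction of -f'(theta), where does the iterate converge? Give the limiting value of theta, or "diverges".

-1

f'(theta) = -60(theta - 4)(theta + 1)(theta + 3)(theta + 5), so f'(1) = 8640.
Gradient descent moves in the -f' direction, i.e. theta is decreasing.
The nearest critical point in that direction is theta = -1, where f'' = 2400 > 0 (a local minimum). The iterate converges there.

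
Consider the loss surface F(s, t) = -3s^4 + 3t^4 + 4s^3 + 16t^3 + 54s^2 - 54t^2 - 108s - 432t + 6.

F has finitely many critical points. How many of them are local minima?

F separates as a function of s plus a function of t, so ∇F=0 decouples.
∂F/∂s = -12(s - 3)(s - 1)(s + 3) = 0 at s ∈ {-3, 1, 3}; ∂F/∂t = 12(t - 3)(t + 3)(t + 4) = 0 at t ∈ {-4, -3, 3}.
The Hessian is diagonal: diag(F_ss, F_tt). Second derivatives: F_ss(-3)=-288, F_ss(1)=96, F_ss(3)=-144; F_tt(-4)=84, F_tt(-3)=-72, F_tt(3)=504.
Local minima occur where both diagonal entries positive: (1, -4), (1, 3). Count: 2.

2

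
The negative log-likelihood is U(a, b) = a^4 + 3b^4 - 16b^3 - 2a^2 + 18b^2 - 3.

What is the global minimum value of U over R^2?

U(a,b) separates as P(a) + Q(b) − 3, so its minimum is min P + min Q − 3.
P'(a) = 4a(a - 1)(a + 1) vanishes at a ∈ {-1, 0, 1}; Q'(b) = 12b(b - 3)(b - 1) vanishes at b ∈ {0, 1, 3}.
Local minima of P (where P''>0): P(-1)=-1, P(1)=-1. Local minima of Q: Q(0)=0, Q(3)=-27.
So the global minimum of U is P(-1) + Q(3) − 3 = -1 − 27 − 3 = -31, attained at (-1, 3).

-31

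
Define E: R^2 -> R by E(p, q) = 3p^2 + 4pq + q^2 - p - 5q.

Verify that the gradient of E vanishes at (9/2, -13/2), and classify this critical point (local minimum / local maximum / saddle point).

∇E = (6p + 4q - 1, 4p + 2q - 5); substituting (9/2, -13/2) gives ∇E = (0, 0), so (9/2, -13/2) is indeed a critical point.
The Hessian of E is constant: H = [[6, 4], [4, 2]].
det(H) = 6·2 − 4² = -4.
Since det(H) < 0, H is indefinite and the critical point is a saddle point.

saddle point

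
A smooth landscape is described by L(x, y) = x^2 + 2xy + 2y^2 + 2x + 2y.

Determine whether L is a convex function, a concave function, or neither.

convex

L is quadratic, so its Hessian is the constant matrix H = [[2, 2], [2, 4]].
det(H) = 4, tr(H) = 6.
det(H) > 0 and tr(H) > 0, so H is positive definite everywhere: convex.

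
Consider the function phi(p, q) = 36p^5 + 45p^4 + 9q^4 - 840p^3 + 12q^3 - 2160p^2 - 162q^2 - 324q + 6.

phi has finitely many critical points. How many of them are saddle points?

phi separates as a function of p plus a function of q, so ∇phi=0 decouples.
∂phi/∂p = 180p(p - 4)(p + 2)(p + 3) = 0 at p ∈ {-3, -2, 0, 4}; ∂phi/∂q = 36(q - 3)(q + 1)(q + 3) = 0 at q ∈ {-3, -1, 3}.
The Hessian is diagonal: diag(phi_pp, phi_qq). Second derivatives: phi_pp(-3)=-3780, phi_pp(-2)=2160, phi_pp(0)=-4320, phi_pp(4)=30240; phi_qq(-3)=432, phi_qq(-1)=-288, phi_qq(3)=864.
Saddle points occur where the two diagonal entries have opposite signs: (-3, -3), (-3, 3), (-2, -1), (0, -3), (0, 3), (4, -1). Count: 6.

6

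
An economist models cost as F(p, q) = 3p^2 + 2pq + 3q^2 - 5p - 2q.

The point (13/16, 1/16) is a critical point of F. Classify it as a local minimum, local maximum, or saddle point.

local minimum

The Hessian of F is constant: H = [[6, 2], [2, 6]].
det(H) = 6·6 − 2² = 32.
det(H) > 0 and tr(H) = 12 > 0, so H is positive definite and the point is a local minimum.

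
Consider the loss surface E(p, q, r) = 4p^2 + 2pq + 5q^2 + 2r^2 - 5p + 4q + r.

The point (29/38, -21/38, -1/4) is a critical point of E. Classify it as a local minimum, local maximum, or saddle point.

The Hessian is constant: H = [[8, 2, 0], [2, 10, 0], [0, 0, 4]].
Leading principal minors: Δ₁ = 8, Δ₂ = 76, Δ₃ = 304.
All leading minors are positive, so H is positive definite: a local minimum.

local minimum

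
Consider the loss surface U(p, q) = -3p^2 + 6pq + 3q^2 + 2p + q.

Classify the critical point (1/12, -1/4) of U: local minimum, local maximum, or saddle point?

The Hessian of U is constant: H = [[-6, 6], [6, 6]].
det(H) = (-6)·6 − 6² = -72.
Since det(H) < 0, H is indefinite and the critical point is a saddle point.

saddle point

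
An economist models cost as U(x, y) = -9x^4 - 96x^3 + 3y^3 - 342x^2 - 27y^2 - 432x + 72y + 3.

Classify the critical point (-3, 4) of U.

The mixed partial ∂²U/∂x∂y is 0, so the Hessian at any point is diag(U_xx, U_yy) = diag(-36(3x^2 + 16x + 19), 18(y - 3)).
At (-3, 4): H = diag(72, 18).
Both eigenvalues are positive, so H is positive definite: a local minimum.

local minimum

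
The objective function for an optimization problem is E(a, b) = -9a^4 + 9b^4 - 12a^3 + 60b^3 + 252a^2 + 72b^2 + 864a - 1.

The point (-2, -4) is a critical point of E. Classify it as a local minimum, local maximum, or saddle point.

local minimum

The mixed partial ∂²E/∂a∂b is 0, so the Hessian at any point is diag(E_aa, E_bb) = diag(36(-3a^2 - 2a + 14), 36(3b^2 + 10b + 4)).
At (-2, -4): H = diag(216, 432).
Both eigenvalues are positive, so H is positive definite: a local minimum.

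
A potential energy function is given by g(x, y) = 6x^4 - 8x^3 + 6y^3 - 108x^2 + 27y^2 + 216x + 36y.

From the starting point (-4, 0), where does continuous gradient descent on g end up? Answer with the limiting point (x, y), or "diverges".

g is separable, so gradient descent decouples: x follows -∂g/∂x, y follows -∂g/∂y.
∂g/∂x = 24(x - 3)(x - 1)(x + 3); at x=-4 this is -840, so x increases.
∂g/∂y = 18(y + 1)(y + 2); at y=0 this is 36, so y decreases.
x converges to its nearest critical value -3 (a local min of the x-part); y converges to -1. The iterate converges to (-3, -1).

(-3, -1)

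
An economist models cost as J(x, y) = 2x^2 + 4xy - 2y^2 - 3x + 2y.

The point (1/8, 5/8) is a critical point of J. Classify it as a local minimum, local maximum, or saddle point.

saddle point

The Hessian of J is constant: H = [[4, 4], [4, -4]].
det(H) = 4·(-4) − 4² = -32.
Since det(H) < 0, H is indefinite and the critical point is a saddle point.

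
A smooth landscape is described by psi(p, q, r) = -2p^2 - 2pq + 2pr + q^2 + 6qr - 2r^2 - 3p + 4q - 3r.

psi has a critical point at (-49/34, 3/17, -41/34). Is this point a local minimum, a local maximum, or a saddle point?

saddle point

The Hessian is constant: H = [[-4, -2, 2], [-2, 2, 6], [2, 6, -4]].
Leading principal minors: Δ₁ = -4, Δ₂ = -12, Δ₃ = 136.
The minors fit neither the all-positive nor the alternating-sign pattern, so H is indefinite: a saddle point.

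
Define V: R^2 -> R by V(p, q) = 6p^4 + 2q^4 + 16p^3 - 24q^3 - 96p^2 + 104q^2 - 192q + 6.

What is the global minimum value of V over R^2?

V(p,q) separates as A(p) + B(q) + 6, so its minimum is min A + min B + 6.
A'(p) = 24p(p - 2)(p + 4) vanishes at p ∈ {-4, 0, 2}; B'(q) = 8(q - 4)(q - 3)(q - 2) vanishes at q ∈ {2, 3, 4}.
Local minima of A (where A''>0): A(-4)=-1024, A(2)=-160. Local minima of B: B(2)=-128, B(4)=-128.
So the global minimum of V is A(-4) + B(2) + 6 = -1024 − 128 + 6 = -1146, attained at (-4, 2).

-1146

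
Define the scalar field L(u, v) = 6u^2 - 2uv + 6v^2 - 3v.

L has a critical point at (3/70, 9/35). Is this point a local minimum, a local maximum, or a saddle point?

local minimum

The Hessian of L is constant: H = [[12, -2], [-2, 12]].
det(H) = 12·12 − (-2)² = 140.
det(H) > 0 and tr(H) = 24 > 0, so H is positive definite and the point is a local minimum.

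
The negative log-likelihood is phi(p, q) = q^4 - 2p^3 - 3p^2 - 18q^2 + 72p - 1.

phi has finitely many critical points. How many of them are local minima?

phi separates as a function of p plus a function of q, so ∇phi=0 decouples.
∂phi/∂p = -6(p - 3)(p + 4) = 0 at p ∈ {-4, 3}; ∂phi/∂q = 4q(q - 3)(q + 3) = 0 at q ∈ {-3, 0, 3}.
The Hessian is diagonal: diag(phi_pp, phi_qq). Second derivatives: phi_pp(-4)=42, phi_pp(3)=-42; phi_qq(-3)=72, phi_qq(0)=-36, phi_qq(3)=72.
Local minima occur where both diagonal entries positive: (-4, -3), (-4, 3). Count: 2.

2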